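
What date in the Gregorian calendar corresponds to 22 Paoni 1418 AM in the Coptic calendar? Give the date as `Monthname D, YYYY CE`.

Julian Day Number of the source date = 2342880.
Converting JDN 2342880 to the Gregorian calendar gives 27 June 1702 CE.

June 27, 1702 CE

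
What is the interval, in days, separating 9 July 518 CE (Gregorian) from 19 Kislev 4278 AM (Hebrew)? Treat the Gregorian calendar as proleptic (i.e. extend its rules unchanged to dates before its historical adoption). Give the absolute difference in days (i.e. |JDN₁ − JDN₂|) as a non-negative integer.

JDN of the first date = 1910445.
JDN of the second date = 1910215.
|1910215 − 1910445| = 230.

230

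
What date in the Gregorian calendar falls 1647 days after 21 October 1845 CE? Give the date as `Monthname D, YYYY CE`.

The starting date is JDN 2395226; 2395226 + 1647 = 2396873.
JDN 2396873 corresponds to April 25, 1850 CE.

April 25, 1850 CE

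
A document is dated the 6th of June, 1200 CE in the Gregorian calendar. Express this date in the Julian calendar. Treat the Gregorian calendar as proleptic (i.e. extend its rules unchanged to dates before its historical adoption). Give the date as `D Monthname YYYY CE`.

For dates in this range the Gregorian date is 7 days ahead of the Julian.
6 June 1200 Gregorian − 7 days → 30 May 1200 Julian.

30 May 1200 CE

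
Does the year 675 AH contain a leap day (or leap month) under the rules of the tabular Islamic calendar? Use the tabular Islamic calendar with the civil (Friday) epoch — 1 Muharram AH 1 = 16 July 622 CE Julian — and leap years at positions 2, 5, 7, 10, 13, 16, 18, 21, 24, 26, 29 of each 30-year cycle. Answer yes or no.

no

Year 675 AH is year 15 of its 30-year cycle; leap positions are 2, 5, 7, 10, 13, 16, 18, 21, 24, 26, 29, so it is a common year (354 days).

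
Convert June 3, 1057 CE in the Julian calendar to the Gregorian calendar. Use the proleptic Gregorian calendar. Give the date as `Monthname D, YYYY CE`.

For dates in this range the Gregorian date is 6 days ahead of the Julian.
3 June 1057 Julian + 6 days → 9 June 1057 Gregorian.

June 9, 1057 CE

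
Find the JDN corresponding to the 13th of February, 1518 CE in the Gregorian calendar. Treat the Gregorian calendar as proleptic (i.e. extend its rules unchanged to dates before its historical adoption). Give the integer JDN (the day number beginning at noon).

JDN 2299161 is 15 October 1582 CE (Gregorian); the target day is −23620 days from there, so JDN = 2275541.

2275541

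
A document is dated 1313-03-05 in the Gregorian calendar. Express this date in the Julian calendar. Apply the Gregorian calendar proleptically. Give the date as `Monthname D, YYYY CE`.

At this point the Julian calendar is 8 days behind the Gregorian.
5 March 1313 Gregorian − 8 days → 25 February 1313 Julian.

February 25, 1313 CE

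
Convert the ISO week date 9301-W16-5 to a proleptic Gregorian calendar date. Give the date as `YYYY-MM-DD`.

ISO week 1 of 9301 is the week containing the first Thursday of 9301.
Week 16, day 5 (Friday) lands on 9301-04-22.

9301-04-22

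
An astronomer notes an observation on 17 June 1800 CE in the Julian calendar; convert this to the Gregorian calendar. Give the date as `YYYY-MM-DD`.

1800-06-29

At this point the Julian calendar is 12 days behind the Gregorian.
17 June 1800 Julian + 12 days → 29 June 1800 Gregorian.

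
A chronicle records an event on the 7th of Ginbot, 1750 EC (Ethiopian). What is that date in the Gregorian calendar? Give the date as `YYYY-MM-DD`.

1758-05-13

Julian Day Number of the source date = 2363289.
Converting JDN 2363289 to the Gregorian calendar gives 13 May 1758 CE.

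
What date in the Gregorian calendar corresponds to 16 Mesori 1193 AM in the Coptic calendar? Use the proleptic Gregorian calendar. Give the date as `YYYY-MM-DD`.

1477-08-18

Julian Day Number of the source date = 2260753.
Converting JDN 2260753 to the Gregorian calendar gives 18 August 1477 CE.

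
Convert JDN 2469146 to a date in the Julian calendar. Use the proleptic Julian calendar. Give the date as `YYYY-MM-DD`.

2048-02-26

JDN 2469146 is 10 March 2048 in the Gregorian calendar.
In the Julian calendar that day is 2048-02-26.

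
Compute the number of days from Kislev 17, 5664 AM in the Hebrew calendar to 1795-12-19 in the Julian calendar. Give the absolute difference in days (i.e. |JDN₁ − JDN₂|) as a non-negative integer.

First date → JDN 2416455; second date → JDN 2377034.
The interval is |2416455 − 2377034| = 39421 days.

39421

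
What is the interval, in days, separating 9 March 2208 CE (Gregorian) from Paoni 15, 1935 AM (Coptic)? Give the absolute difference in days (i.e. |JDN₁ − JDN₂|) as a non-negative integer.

4124

First date → JDN 2527583; second date → JDN 2531707.
The interval is |2527583 − 2531707| = 4124 days.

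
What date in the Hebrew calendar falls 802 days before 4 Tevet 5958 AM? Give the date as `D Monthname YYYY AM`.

The starting date is JDN 2523845; 2523845 − 802 = 2523043.
JDN 2523043 corresponds to 28 Elul 5955 AM.

28 Elul 5955 AM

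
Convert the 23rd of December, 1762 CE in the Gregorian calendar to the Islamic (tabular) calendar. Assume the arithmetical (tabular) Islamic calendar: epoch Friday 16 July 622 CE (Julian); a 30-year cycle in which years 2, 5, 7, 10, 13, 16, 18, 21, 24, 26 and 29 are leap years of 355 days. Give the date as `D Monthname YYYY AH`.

Both dates share Julian Day Number 2364974; in the tabular Islamic calendar that is 6 Jumada al-Thani 1176 AH.

6 Jumada al-Thani 1176 AH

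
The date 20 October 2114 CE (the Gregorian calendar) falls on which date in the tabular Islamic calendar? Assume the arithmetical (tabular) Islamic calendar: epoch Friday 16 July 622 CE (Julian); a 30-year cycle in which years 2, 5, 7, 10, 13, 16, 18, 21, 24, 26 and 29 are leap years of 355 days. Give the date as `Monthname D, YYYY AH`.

Julian Day Number of the source date = 2493475.
Converting JDN 2493475 to the tabular Islamic calendar gives 20 Muharram 1539 AH.

Muharram 20, 1539 AH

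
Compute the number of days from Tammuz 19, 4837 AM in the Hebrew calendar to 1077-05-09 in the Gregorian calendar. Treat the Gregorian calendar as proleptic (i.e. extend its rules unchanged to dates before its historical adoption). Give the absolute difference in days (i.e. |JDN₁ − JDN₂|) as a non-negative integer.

71

First date → JDN 2114626; second date → JDN 2114555.
The interval is |2114626 − 2114555| = 71 days.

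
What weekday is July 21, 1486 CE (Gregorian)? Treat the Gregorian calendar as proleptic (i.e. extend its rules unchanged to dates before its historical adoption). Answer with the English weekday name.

2264012 ≡ 2 (mod 7); counting from Monday = 0 gives Wednesday.

Wednesday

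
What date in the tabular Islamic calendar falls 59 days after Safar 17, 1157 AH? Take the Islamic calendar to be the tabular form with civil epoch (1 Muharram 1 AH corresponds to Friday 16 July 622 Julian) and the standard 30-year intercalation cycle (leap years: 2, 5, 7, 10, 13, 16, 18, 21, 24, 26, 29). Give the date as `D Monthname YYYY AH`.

The starting date is JDN 2358134; 2358134 + 59 = 2358193.
JDN 2358193 corresponds to 17 Rabi' al-Thani 1157 AH.

17 Rabi' al-Thani 1157 AH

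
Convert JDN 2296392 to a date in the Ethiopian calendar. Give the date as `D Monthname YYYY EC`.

The proleptic Gregorian equivalent of JDN 2296392 is 17 March 1575.
In the Ethiopian calendar that day is 11 Megabit 1567 EC.

11 Megabit 1567 EC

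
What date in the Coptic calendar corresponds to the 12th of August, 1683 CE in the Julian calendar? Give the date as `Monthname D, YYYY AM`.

Mesori 19, 1399 AM

The source date corresponds to 22 August 1683 in the Gregorian calendar (JDN 2335997).
That day falls on 19 Mesori 1399 AM in the Coptic calendar.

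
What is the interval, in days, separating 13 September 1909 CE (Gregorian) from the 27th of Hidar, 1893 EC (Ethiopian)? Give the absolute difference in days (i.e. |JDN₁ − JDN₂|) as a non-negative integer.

3203

First date → JDN 2418563; second date → JDN 2415360.
The interval is |2418563 − 2415360| = 3203 days.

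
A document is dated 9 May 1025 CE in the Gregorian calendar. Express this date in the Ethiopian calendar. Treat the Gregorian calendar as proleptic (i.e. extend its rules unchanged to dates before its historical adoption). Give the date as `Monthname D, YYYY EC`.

Ginbot 8, 1017 EC

Both dates share Julian Day Number 2095562; in the Ethiopian calendar that is 8 Ginbot 1017 EC.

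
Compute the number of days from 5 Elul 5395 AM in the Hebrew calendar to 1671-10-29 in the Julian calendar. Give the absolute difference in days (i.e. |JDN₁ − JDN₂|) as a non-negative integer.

13230

First date → JDN 2318462; second date → JDN 2331692.
The interval is |2318462 − 2331692| = 13230 days.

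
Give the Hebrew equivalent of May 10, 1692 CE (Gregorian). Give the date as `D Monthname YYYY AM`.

24 Iyar 5452 AM

Both dates share Julian Day Number 2339181; in the Hebrew calendar that is 24 Iyar 5452 AM.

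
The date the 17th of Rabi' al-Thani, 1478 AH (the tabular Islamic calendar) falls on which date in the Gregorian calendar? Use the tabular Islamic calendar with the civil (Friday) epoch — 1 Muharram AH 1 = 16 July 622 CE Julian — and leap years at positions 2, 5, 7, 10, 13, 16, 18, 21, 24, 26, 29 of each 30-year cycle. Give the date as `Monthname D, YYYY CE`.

Both dates share Julian Day Number 2471945; in the Gregorian calendar that is 8 November 2055 CE.

November 8, 2055 CE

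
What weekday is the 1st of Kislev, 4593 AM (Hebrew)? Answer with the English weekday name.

In the proleptic Gregorian calendar this is 2 November 832 (JDN 2025248).
2025248 ≡ 1 (mod 7); counting from Monday = 0 gives Tuesday.

Tuesday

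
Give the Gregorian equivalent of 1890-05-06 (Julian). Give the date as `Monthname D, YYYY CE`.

The Julian–Gregorian offset here is 12 days (Julian trailing).
6 May 1890 Julian + 12 days → 18 May 1890 Gregorian.

May 18, 1890 CE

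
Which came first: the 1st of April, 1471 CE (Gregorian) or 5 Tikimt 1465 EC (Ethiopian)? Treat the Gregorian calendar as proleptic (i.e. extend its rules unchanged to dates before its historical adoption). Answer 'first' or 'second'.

Converting both to JDN: 2258422 vs 2258981; the smaller is the first.

first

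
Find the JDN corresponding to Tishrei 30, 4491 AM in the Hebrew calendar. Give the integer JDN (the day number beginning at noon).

1987980

In the proleptic Gregorian calendar the same day is 21 October 730.
JDN 2400001 is 17 November 1858 CE (Gregorian), MJD 0; the target day is −412021 days from there, so JDN = 1987980.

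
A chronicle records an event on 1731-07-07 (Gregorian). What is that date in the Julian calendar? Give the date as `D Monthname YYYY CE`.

At this point the Julian calendar is 11 days behind the Gregorian.
7 July 1731 Gregorian − 11 days → 26 June 1731 Julian.

26 June 1731 CE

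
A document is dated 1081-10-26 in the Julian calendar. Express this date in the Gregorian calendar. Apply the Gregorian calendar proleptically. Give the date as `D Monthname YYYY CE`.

1 November 1081 CE

For dates in this range the Gregorian date is 6 days ahead of the Julian.
26 October 1081 Julian + 6 days → 1 November 1081 Gregorian.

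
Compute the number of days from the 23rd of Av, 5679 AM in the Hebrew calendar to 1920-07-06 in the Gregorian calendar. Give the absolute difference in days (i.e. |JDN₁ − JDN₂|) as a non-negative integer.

JDN of the first date = 2422190.
JDN of the second date = 2422512.
|2422512 − 2422190| = 322.

322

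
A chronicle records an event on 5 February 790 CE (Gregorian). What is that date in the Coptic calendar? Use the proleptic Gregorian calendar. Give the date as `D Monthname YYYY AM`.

7 Meshir 506 AM

Julian Day Number of the source date = 2009637.
Converting JDN 2009637 to the Coptic calendar gives 7 Meshir 506 AM.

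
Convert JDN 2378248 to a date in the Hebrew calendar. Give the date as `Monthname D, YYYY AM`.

Nisan 22, 5559 AM

The Gregorian equivalent of JDN 2378248 is 27 April 1799.
In the Hebrew calendar that day is Nisan 22, 5559 AM.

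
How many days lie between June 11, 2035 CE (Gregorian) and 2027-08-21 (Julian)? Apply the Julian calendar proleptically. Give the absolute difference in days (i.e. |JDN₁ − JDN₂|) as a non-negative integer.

2838

First date → JDN 2464490; second date → JDN 2461652.
The interval is |2464490 − 2461652| = 2838 days.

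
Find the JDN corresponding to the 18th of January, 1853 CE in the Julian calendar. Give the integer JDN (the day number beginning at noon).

In the Gregorian calendar the same day is 30 January 1853.
JDN 2400001 is 17 November 1858 CE (Gregorian), MJD 0; the target day is −2117 days from there, so JDN = 2397884.

2397884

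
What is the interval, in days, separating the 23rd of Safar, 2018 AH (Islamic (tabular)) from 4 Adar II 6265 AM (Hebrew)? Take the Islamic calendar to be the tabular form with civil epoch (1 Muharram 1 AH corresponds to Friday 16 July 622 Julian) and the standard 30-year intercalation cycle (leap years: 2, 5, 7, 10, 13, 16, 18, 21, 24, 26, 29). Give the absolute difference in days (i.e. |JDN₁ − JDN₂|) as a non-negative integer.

27187

JDN of the first date = 2663250.
JDN of the second date = 2636063.
|2636063 − 2663250| = 27187.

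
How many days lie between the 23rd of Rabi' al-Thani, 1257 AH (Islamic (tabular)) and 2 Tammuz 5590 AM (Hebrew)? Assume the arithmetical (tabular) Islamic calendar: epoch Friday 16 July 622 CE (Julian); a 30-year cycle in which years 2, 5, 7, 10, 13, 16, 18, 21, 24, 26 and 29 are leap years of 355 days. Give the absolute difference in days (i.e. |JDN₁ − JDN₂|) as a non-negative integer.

4009

First date → JDN 2393636; second date → JDN 2389627.
The interval is |2393636 − 2389627| = 4009 days.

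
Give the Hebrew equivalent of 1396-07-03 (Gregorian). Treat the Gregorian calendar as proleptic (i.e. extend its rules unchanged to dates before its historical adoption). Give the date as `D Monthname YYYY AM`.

18 Tammuz 5156 AM

Julian Day Number of the source date = 2231123.
Converting JDN 2231123 to the Hebrew calendar gives 18 Tammuz 5156 AM.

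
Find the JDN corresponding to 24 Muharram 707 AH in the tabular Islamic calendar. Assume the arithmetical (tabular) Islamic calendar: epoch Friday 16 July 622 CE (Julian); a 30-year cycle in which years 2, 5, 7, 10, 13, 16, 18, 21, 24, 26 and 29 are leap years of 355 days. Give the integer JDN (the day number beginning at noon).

Equivalently 3 August 1307 (proleptic Gregorian).
JDN 2400001 is 17 November 1858 CE (Gregorian), MJD 0; the target day is −201355 days from there, so JDN = 2198646.

2198646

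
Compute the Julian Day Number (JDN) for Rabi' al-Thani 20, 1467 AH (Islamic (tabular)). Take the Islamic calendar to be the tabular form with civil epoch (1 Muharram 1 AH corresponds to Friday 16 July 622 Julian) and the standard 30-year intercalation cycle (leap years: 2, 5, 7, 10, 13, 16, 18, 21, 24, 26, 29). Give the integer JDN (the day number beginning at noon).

Equivalently 10 March 2045 (Gregorian).
JDN 2400001 is 17 November 1858 CE (Gregorian), MJD 0; the target day is +68049 days from there, so JDN = 2468050.

2468050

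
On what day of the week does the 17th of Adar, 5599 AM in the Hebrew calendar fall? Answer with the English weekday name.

This is JDN 2392802 (3 March 1839 Gregorian).
2392802 ≡ 6 (mod 7); counting from Monday = 0 gives Sunday.

Sunday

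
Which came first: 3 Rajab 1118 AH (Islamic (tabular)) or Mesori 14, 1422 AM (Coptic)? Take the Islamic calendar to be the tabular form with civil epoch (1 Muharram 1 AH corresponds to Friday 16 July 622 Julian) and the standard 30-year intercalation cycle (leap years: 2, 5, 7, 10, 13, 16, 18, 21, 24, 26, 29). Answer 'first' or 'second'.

second

The two dates have Julian Day Numbers 2344447 and 2344393 respectively.
Since 2344393 < 2344447, the second date comes first.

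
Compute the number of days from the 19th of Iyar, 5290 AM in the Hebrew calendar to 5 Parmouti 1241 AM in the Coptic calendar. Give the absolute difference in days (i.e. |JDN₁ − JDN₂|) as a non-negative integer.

First date → JDN 2280026; second date → JDN 2278154.
The interval is |2280026 − 2278154| = 1872 days.

1872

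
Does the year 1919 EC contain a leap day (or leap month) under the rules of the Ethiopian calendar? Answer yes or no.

yes

1919 mod 4 = 3; in the Ethiopian calendar a year is leap when year mod 4 = 3, so it is a leap year.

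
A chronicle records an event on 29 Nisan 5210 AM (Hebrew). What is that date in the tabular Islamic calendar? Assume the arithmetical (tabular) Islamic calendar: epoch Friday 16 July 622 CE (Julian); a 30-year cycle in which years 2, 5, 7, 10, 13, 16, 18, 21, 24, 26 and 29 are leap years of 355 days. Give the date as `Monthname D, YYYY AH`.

Safar 27, 854 AH

Julian Day Number of the source date = 2250771.
Converting JDN 2250771 to the tabular Islamic calendar gives 27 Safar 854 AH.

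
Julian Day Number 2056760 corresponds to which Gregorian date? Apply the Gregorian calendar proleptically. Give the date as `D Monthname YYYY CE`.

Counting from JDN 2299161 = 15 Oct 1582 gives an offset of -242401 days.

12 February 919 CE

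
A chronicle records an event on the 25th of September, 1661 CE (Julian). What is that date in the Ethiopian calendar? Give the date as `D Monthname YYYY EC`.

28 Meskerem 1654 EC

Julian Day Number of the source date = 2328006.
Converting JDN 2328006 to the Ethiopian calendar gives 28 Meskerem 1654 EC.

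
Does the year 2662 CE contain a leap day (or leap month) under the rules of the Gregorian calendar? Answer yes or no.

no

2662 is not divisible by 4, so it is a common year.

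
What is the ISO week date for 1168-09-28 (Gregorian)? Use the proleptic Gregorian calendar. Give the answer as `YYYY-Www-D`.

1168-W39-6

The weekday is Saturday (ISO weekday 6).
That Saturday belongs to ISO week 39 of ISO year 1168.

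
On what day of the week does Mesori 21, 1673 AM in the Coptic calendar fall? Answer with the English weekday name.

In the Gregorian calendar this is 27 August 1957 (JDN 2436078).
2436078 ≡ 1 (mod 7); counting from Monday = 0 gives Tuesday.

Tuesday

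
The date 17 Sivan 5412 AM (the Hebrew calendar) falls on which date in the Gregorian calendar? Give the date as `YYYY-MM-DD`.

1652-05-24

Both dates share Julian Day Number 2324585; in the Gregorian calendar that is 24 May 1652 CE.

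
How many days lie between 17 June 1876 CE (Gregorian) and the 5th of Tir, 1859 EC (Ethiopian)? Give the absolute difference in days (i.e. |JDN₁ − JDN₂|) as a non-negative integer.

JDN of the first date = 2406423.
JDN of the second date = 2402979.
|2402979 − 2406423| = 3444.

3444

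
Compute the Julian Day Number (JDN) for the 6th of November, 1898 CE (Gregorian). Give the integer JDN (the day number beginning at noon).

JDN 2299161 is 15 October 1582 CE (Gregorian); the target day is +115439 days from there, so JDN = 2414600.

2414600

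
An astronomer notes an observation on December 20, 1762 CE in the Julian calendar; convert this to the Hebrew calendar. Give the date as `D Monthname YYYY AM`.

15 Tevet 5523 AM

The source date corresponds to 31 December 1762 in the Gregorian calendar (JDN 2364982).
That day falls on 15 Tevet 5523 AM in the Hebrew calendar.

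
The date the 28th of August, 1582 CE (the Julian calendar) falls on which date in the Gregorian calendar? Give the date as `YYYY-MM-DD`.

1582-09-07

For dates in this range the Gregorian date is 10 days ahead of the Julian.
28 August 1582 Julian + 10 days → 7 September 1582 Gregorian.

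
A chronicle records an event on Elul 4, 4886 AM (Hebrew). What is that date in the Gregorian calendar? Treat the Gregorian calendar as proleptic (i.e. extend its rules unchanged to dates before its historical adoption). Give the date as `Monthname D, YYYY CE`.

September 1, 1126 CE

Both dates share Julian Day Number 2132566; in the Gregorian calendar that is 1 September 1126 CE.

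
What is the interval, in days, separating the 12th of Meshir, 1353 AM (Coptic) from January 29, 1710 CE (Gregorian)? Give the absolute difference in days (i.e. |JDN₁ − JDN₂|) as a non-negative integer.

26644

First date → JDN 2319009; second date → JDN 2345653.
The interval is |2319009 − 2345653| = 26644 days.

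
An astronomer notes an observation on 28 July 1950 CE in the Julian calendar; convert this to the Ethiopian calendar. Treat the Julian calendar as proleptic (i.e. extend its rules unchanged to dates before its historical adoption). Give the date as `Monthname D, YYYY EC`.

Nehase 4, 1942 EC

Julian Day Number of the source date = 2433504.
Converting JDN 2433504 to the Ethiopian calendar gives 4 Nehase 1942 EC.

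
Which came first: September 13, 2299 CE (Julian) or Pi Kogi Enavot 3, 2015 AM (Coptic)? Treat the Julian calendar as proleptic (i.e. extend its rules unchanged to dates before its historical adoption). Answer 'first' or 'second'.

First date → JDN 2561023; second date → JDN 2561005.
JDN 2561005 < JDN 2561023, so the second date is earlier.

second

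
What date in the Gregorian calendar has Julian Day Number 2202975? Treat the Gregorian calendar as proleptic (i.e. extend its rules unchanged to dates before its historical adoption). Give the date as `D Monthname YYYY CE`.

10 June 1319 CE

Counting from JDN 2299161 = 15 Oct 1582 gives an offset of -96186 days.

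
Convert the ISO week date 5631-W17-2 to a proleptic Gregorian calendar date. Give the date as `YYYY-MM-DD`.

5631-04-22

ISO week 1 of 5631 is the week containing the first Thursday of 5631.
Week 17, day 2 (Tuesday) lands on 5631-04-22.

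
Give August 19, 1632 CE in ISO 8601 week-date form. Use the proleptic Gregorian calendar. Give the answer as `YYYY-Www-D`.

The weekday is Thursday (ISO weekday 4).
That Thursday belongs to ISO week 34 of ISO year 1632.

1632-W34-4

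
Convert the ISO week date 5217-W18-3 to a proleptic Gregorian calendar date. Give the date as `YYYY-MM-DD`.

ISO week 1 of 5217 is the week containing the first Thursday of 5217.
Week 18, day 3 (Wednesday) lands on 5217-05-03.

5217-05-03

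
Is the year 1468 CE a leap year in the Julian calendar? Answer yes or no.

yes

1468 mod 4 = 0, so it is a leap year in the Julian calendar.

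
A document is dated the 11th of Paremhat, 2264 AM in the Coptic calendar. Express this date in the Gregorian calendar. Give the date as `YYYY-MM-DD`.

Julian Day Number of the source date = 2651781.
Converting JDN 2651781 to the Gregorian calendar gives 24 March 2548 CE.

2548-03-24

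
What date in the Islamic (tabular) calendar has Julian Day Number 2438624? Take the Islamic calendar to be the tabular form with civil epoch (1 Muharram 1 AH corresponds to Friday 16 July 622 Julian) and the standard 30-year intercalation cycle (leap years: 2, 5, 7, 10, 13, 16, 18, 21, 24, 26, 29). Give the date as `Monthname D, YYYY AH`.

Rabi' al-Thani 7, 1384 AH

JDN 2438624 is 16 August 1964 in the Gregorian calendar.
In the tabular Islamic calendar that day is Rabi' al-Thani 7, 1384 AH.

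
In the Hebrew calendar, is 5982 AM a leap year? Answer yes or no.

Hebrew year 5982 is year 16 of its 19-year Metonic cycle; leap years are at positions 3, 6, 8, 11, 14, 17, 19, so it is a common year (12 months).

no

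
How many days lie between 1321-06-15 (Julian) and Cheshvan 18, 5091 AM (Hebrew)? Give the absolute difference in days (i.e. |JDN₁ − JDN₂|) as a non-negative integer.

3426

JDN of the first date = 2203719.
JDN of the second date = 2207145.
|2207145 − 2203719| = 3426.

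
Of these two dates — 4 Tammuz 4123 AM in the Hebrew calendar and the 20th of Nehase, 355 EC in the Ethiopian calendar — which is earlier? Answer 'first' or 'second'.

first

The two dates have Julian Day Numbers 1853826 and 1853868 respectively.
Since 1853826 < 1853868, the first date comes first.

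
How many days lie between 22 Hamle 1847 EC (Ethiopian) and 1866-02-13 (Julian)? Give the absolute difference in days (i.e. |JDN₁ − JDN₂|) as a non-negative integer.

JDN of the first date = 2398793.
JDN of the second date = 2402658.
|2402658 − 2398793| = 3865.

3865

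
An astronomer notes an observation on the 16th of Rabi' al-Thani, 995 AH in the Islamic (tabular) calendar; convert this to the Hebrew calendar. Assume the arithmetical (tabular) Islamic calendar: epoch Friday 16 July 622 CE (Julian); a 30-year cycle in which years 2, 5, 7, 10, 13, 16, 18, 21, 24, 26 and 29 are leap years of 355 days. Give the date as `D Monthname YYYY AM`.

The source date corresponds to 26 March 1587 in the Gregorian calendar (JDN 2300784).
That day falls on 16 Adar II 5347 AM in the Hebrew calendar.

16 Adar II 5347 AM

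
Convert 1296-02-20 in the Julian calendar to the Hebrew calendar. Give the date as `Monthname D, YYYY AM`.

The source date corresponds to 27 February 1296 in the proleptic Gregorian calendar (JDN 2194472).
That day falls on 15 Adar 5056 AM in the Hebrew calendar.

Adar 15, 5056 AM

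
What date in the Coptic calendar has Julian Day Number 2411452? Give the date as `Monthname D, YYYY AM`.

JDN 2411452 is 25 March 1890 in the Gregorian calendar.
In the Coptic calendar that day is Paremhat 17, 1606 AM.

Paremhat 17, 1606 AM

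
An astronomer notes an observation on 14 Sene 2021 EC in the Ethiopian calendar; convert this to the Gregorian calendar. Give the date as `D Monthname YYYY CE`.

Both dates share Julian Day Number 2462309; in the Gregorian calendar that is 21 June 2029 CE.

21 June 2029 CE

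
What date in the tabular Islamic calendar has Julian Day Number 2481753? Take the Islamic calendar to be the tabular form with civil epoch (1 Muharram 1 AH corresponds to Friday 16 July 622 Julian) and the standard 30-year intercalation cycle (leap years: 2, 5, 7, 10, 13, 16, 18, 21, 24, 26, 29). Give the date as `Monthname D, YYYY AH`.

The Gregorian equivalent of JDN 2481753 is 15 September 2082.
In the tabular Islamic calendar that day is Dhu al-Hijjah 22, 1505 AH.

Dhu al-Hijjah 22, 1505 AH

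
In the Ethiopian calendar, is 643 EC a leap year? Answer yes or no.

643 mod 4 = 3; in the Ethiopian calendar a year is leap when year mod 4 = 3, so it is a leap year.

yes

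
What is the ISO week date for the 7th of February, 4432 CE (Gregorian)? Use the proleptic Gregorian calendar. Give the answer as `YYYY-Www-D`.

4432-W06-6

The weekday is Saturday (ISO weekday 6).
That Saturday belongs to ISO week 6 of ISO year 4432.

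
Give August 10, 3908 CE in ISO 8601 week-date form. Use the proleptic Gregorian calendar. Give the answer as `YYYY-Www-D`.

3908-W33-1

The weekday is Monday (ISO weekday 1).
That Monday belongs to ISO week 33 of ISO year 3908.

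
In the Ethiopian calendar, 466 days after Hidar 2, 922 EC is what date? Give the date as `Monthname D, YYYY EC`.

The starting date is JDN 2060677; 2060677 + 466 = 2061143.
JDN 2061143 corresponds to Yekatit 13, 923 EC.

Yekatit 13, 923 EC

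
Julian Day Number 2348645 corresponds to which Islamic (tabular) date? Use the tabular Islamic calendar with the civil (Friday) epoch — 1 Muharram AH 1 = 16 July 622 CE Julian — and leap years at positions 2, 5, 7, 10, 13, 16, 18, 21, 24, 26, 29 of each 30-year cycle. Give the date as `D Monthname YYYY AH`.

JDN 2348645 is 9 April 1718 in the Gregorian calendar.
In the tabular Islamic calendar that day is 8 Jumada al-Awwal 1130 AH.

8 Jumada al-Awwal 1130 AH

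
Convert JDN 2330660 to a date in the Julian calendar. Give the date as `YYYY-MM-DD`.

1668-12-31

The Gregorian equivalent of JDN 2330660 is 10 January 1669.
In the Julian calendar that day is 1668-12-31.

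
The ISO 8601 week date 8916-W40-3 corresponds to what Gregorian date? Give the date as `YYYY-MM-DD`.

ISO week 1 of 8916 is the week containing the first Thursday of 8916.
Week 40, day 3 (Wednesday) lands on 8916-09-30.

8916-09-30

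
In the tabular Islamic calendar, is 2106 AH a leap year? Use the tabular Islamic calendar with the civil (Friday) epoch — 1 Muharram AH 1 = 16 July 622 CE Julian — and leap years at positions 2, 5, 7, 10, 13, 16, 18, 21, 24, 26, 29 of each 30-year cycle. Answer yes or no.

no

Year 2106 AH is year 6 of its 30-year cycle; leap positions are 2, 5, 7, 10, 13, 16, 18, 21, 24, 26, 29, so it is a common year (354 days).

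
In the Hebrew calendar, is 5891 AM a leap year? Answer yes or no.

Hebrew year 5891 is year 1 of its 19-year Metonic cycle; leap years are at positions 3, 6, 8, 11, 14, 17, 19, so it is a common year (12 months).

no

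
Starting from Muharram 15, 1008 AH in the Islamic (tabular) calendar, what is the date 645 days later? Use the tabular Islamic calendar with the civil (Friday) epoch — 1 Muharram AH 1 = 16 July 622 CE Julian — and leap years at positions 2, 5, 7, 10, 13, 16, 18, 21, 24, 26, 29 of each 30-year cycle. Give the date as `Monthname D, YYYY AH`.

Dhu al-Qa'dah 10, 1009 AH

JDN of Muharram 15, 1008 AH = 2305301.
2305301 + 645 = 2305946.
JDN 2305946 in the tabular Islamic calendar is Dhu al-Qa'dah 10, 1009 AH.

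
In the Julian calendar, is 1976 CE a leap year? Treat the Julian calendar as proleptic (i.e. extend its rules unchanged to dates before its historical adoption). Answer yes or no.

yes

1976 mod 4 = 0, so it is a leap year in the Julian calendar.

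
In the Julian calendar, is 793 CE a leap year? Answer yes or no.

no

793 mod 4 = 1, so it is a common year in the Julian calendar.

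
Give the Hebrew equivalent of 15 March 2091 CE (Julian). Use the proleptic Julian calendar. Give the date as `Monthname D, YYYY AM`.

Nisan 9, 5851 AM

The source date corresponds to 28 March 2091 in the Gregorian calendar (JDN 2484869).
That day falls on 9 Nisan 5851 AM in the Hebrew calendar.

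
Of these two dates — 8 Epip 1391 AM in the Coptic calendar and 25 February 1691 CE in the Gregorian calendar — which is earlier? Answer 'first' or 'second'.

first

First date → JDN 2333034; second date → JDN 2338741.
JDN 2333034 < JDN 2338741, so the first date is earlier.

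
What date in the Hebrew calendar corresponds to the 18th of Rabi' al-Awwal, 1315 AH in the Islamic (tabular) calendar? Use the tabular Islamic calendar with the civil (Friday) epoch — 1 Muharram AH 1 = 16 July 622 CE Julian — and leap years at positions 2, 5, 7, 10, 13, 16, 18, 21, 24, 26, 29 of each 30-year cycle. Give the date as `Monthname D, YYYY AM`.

The source date corresponds to 17 August 1897 in the Gregorian calendar (JDN 2414154).
That day falls on 19 Av 5657 AM in the Hebrew calendar.

Av 19, 5657 AM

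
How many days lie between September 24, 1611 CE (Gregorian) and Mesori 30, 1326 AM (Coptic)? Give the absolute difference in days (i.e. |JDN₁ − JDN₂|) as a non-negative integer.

387

First date → JDN 2309732; second date → JDN 2309345.
The interval is |2309732 − 2309345| = 387 days.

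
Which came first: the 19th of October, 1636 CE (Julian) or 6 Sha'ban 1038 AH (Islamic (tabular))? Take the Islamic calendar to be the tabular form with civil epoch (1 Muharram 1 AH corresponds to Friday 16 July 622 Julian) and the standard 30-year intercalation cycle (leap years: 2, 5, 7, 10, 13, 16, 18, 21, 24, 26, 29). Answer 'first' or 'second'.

second

First date → JDN 2318899; second date → JDN 2316130.
JDN 2316130 < JDN 2318899, so the second date is earlier.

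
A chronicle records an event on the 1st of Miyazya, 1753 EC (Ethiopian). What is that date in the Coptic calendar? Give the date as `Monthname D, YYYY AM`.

Parmouti 1, 1477 AM

Julian Day Number of the source date = 2364349.
Converting JDN 2364349 to the Coptic calendar gives 1 Parmouti 1477 AM.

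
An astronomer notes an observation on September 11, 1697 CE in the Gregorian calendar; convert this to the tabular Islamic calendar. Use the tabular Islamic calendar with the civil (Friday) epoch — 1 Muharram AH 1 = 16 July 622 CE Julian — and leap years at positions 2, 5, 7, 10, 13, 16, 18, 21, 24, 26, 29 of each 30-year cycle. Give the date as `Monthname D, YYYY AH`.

Safar 24, 1109 AH

Julian Day Number of the source date = 2341131.
Converting JDN 2341131 to the tabular Islamic calendar gives 24 Safar 1109 AH.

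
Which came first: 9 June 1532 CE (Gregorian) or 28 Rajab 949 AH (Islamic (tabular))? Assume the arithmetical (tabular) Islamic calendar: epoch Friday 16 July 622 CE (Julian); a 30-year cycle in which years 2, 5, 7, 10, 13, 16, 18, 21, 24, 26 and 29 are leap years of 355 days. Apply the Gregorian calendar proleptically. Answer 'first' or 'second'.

The two dates have Julian Day Numbers 2280771 and 2284584 respectively.
Since 2280771 < 2284584, the first date comes first.

first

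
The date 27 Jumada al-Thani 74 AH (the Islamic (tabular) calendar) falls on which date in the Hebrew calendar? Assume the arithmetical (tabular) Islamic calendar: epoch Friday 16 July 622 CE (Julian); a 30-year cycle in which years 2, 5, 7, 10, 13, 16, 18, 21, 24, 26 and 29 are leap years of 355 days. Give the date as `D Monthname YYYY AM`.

Julian Day Number of the source date = 1974483.
Converting JDN 1974483 to the Hebrew calendar gives 29 Cheshvan 4454 AM.

29 Cheshvan 4454 AM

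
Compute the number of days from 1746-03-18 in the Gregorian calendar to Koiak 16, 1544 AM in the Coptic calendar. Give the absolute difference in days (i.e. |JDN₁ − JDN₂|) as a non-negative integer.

29866

First date → JDN 2358850; second date → JDN 2388716.
The interval is |2358850 − 2388716| = 29866 days.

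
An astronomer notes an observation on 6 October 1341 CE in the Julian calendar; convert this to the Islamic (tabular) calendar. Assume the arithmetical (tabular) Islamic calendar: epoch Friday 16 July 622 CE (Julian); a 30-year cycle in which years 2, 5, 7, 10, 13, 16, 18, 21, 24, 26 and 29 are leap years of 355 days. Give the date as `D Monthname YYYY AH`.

23 Rabi' al-Thani 742 AH

Julian Day Number of the source date = 2211137.
Converting JDN 2211137 to the tabular Islamic calendar gives 23 Rabi' al-Thani 742 AH.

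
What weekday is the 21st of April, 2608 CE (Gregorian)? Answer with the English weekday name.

Thursday

JDN 2673723 mod 7 = 3, and JDN 0 was a Monday, so this is a Thursday.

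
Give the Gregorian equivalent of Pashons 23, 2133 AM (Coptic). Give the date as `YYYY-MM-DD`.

Julian Day Number of the source date = 2604005.
Converting JDN 2604005 to the Gregorian calendar gives 3 June 2417 CE.

2417-06-03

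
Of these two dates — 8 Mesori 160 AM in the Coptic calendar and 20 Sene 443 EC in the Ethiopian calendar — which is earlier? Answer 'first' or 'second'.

first

Converting both to JDN: 1883442 vs 1885950; the smaller is the first.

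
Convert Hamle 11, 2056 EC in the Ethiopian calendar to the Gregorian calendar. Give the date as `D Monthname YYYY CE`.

Julian Day Number of the source date = 2475120.
Converting JDN 2475120 to the Gregorian calendar gives 18 July 2064 CE.

18 July 2064 CE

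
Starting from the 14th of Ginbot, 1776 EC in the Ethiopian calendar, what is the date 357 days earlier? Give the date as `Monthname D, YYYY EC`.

Ginbot 23, 1775 EC

Counting 357 days back from JDN 2372793 reaches JDN 2372436, which is Ginbot 23, 1775 EC.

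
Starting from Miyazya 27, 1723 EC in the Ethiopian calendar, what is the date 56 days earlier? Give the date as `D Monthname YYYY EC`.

1 Megabit 1723 EC

Counting 56 days back from JDN 2353417 reaches JDN 2353361, which is 1 Megabit 1723 EC.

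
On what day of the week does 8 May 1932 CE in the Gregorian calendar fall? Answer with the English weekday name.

Sunday

JDN 2426836 mod 7 = 6, and JDN 0 was a Monday, so this is a Sunday.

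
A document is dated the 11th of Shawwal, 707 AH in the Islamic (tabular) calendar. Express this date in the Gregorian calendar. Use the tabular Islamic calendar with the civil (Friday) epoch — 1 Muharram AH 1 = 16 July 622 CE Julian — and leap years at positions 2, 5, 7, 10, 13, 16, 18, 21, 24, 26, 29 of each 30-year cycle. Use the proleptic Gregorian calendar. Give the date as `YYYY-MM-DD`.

Both dates share Julian Day Number 2198899; in the Gregorian calendar that is 12 April 1308 CE.

1308-04-12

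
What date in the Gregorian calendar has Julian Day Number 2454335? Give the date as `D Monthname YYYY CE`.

JDN 2451545 is 1 Jan 2000; 2454335 is +2790 days from there.

22 August 2007 CE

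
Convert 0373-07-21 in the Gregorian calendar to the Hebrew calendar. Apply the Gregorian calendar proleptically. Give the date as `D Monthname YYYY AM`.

Both dates share Julian Day Number 1857497; in the Hebrew calendar that is 13 Av 4133 AM.

13 Av 4133 AM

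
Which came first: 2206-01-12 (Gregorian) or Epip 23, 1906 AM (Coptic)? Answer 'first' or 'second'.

The two dates have Julian Day Numbers 2526796 and 2521153 respectively.
Since 2521153 < 2526796, the second date comes first.

second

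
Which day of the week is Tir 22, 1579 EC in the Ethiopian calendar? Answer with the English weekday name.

In the Gregorian calendar this is 27 January 1587 (JDN 2300726).
Since JDN mod 7 = 1 (0 = Monday), the day is Tuesday.

Tuesday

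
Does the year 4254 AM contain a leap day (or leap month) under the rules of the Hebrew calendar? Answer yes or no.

Hebrew year 4254 is year 17 of its 19-year Metonic cycle; leap years are at positions 3, 6, 8, 11, 14, 17, 19, so it is a leap year (13 months).

yes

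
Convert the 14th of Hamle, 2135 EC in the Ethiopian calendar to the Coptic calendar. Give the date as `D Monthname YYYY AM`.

Both dates share Julian Day Number 2503977; in the Coptic calendar that is 14 Epip 1859 AM.

14 Epip 1859 AM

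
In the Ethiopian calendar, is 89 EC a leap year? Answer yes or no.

89 mod 4 = 1; in the Ethiopian calendar a year is leap when year mod 4 = 3, so it is a common year.

no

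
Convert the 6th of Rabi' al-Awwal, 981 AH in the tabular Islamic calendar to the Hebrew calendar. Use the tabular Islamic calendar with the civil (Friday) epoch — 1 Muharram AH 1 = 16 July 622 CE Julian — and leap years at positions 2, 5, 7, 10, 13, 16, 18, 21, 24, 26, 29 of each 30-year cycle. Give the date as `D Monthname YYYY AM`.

6 Av 5333 AM

Julian Day Number of the source date = 2295783.
Converting JDN 2295783 to the Hebrew calendar gives 6 Av 5333 AM.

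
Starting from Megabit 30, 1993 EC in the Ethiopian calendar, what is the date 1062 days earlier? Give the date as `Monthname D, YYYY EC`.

Ginbot 4, 1990 EC

The starting date is JDN 2452008; 2452008 − 1062 = 2450946.
JDN 2450946 corresponds to Ginbot 4, 1990 EC.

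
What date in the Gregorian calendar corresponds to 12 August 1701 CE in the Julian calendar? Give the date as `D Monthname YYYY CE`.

The Julian–Gregorian offset here is 11 days (Julian trailing).
12 August 1701 Julian + 11 days → 23 August 1701 Gregorian.

23 August 1701 CE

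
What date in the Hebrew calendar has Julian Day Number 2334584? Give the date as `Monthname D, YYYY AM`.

JDN 2334584 is 9 October 1679 in the Gregorian calendar.
In the Hebrew calendar that day is Cheshvan 3, 5440 AM.

Cheshvan 3, 5440 AM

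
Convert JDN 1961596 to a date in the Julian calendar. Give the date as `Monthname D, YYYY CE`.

July 23, 658 CE

The proleptic Gregorian equivalent of JDN 1961596 is 26 July 658.
In the Julian calendar that day is July 23, 658 CE.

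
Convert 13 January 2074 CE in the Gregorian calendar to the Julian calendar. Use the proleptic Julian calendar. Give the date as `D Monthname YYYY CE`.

31 December 2073 CE

The Julian–Gregorian offset here is 13 days (Julian trailing).
13 January 2074 Gregorian − 13 days → 31 December 2073 Julian.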